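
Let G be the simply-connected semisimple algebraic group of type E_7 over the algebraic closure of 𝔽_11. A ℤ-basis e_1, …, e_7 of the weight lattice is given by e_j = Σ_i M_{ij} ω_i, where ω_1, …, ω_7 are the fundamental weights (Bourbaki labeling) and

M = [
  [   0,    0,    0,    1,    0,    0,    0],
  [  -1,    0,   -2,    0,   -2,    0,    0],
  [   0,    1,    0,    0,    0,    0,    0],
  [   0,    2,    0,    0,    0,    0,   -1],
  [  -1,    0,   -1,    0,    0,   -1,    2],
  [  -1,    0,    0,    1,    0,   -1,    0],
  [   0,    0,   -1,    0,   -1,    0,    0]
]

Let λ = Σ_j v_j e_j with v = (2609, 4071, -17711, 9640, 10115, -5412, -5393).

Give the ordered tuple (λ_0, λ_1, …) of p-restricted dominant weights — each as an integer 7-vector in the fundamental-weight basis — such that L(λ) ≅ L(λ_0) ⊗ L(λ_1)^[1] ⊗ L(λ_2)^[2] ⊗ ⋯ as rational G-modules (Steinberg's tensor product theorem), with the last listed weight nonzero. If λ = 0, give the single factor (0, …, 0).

ω-coordinates c = M·v, v = (2609, 4071, -17711, 9640, 10115, -5412, -5393):
  c_1 = 0·2609 + 0·4071 + (0)·(-17711) + 1·9640 + 0·10115 + (0)·(-5412) + (0)·(-5393) = 9640
  c_2 = (-1)·(2609) + 0·4071 + (-2)·(-17711) + 0·9640 + (-2)·(10115) + (0)·(-5412) + (0)·(-5393) = 12583
  c_3 = 0·2609 + 1·4071 + (0)·(-17711) + 0·9640 + 0·10115 + (0)·(-5412) + (0)·(-5393) = 4071
  c_4 = 0·2609 + 2·4071 + (0)·(-17711) + 0·9640 + 0·10115 + (0)·(-5412) + (-1)·(-5393) = 13535
  c_5 = (-1)·(2609) + 0·4071 + (-1)·(-17711) + 0·9640 + 0·10115 + (-1)·(-5412) + (2)·(-5393) = 9728
  c_6 = (-1)·(2609) + 0·4071 + (0)·(-17711) + 1·9640 + 0·10115 + (-1)·(-5412) + (0)·(-5393) = 12443
  c_7 = 0·2609 + 0·4071 + (-1)·(-17711) + 0·9640 + (-1)·(10115) + (0)·(-5412) + (0)·(-5393) = 7596
Writing each c_i in base p = 11:
  c_1 = 9640 = 4·11^0 + 7·11^1 + 2·11^2 + 7·11^3
  c_2 = 12583 = 10·11^0 + 10·11^1 + 4·11^2 + 9·11^3
  c_3 = 4071 = 1·11^0 + 7·11^1 + 0·11^2 + 3·11^3
  c_4 = 13535 = 5·11^0 + 9·11^1 + 1·11^2 + 10·11^3
  c_5 = 9728 = 4·11^0 + 4·11^1 + 3·11^2 + 7·11^3
  c_6 = 12443 = 2·11^0 + 9·11^1 + 3·11^2 + 9·11^3
  c_7 = 7596 = 6·11^0 + 8·11^1 + 7·11^2 + 5·11^3
p-restricted factor λ_0 = (4, 10, 1, 5, 4, 2, 6)
p-restricted factor λ_1 = (7, 10, 7, 9, 4, 9, 8)
p-restricted factor λ_2 = (2, 4, 0, 1, 3, 3, 7)
p-restricted factor λ_3 = (7, 9, 3, 10, 7, 9, 5)

((4, 10, 1, 5, 4, 2, 6), (7, 10, 7, 9, 4, 9, 8), (2, 4, 0, 1, 3, 3, 7), (7, 9, 3, 10, 7, 9, 5))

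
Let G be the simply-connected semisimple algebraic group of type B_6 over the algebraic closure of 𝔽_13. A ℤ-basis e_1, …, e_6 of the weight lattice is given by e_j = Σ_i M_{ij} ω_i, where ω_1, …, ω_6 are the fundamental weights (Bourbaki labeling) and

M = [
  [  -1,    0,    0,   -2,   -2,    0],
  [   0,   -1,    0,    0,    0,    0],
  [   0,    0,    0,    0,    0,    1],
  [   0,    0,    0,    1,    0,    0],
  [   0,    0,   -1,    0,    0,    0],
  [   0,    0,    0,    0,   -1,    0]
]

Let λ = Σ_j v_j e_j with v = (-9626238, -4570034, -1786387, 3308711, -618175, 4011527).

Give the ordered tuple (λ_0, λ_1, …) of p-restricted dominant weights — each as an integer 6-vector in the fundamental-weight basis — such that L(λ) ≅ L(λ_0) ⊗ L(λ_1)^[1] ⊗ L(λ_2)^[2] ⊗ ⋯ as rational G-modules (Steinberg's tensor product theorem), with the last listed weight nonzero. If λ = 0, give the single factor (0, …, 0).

((3, 1, 0, 3, 5, 12), (4, 8, 11, 2, 4, 10), (3, 1, 11, 0, 1, 4), (8, 0, 5, 11, 7, 8), (5, 4, 10, 11, 10, 8), (11, 12, 10, 8, 4, 1))

In the fundamental-weight basis, λ has coordinates c = M·v (v = (-9626238, -4570034, -1786387, 3308711, -618175, 4011527)):
  c_1 = (-1)·(-9626238) + (0)·(-4570034) + (0)·(-1786387) + (-2)·(3308711) + (-2)·(-618175) + (0)·(4011527) = 4245166
  c_2 = (0)·(-9626238) + (-1)·(-4570034) + (0)·(-1786387) + (0)·(3308711) + (0)·(-618175) + (0)·(4011527) = 4570034
  c_3 = (0)·(-9626238) + (0)·(-4570034) + (0)·(-1786387) + (0)·(3308711) + (0)·(-618175) + (1)·(4011527) = 4011527
  c_4 = (0)·(-9626238) + (0)·(-4570034) + (0)·(-1786387) + (1)·(3308711) + (0)·(-618175) + (0)·(4011527) = 3308711
  c_5 = (0)·(-9626238) + (0)·(-4570034) + (-1)·(-1786387) + (0)·(3308711) + (0)·(-618175) + (0)·(4011527) = 1786387
  c_6 = (0)·(-9626238) + (0)·(-4570034) + (0)·(-1786387) + (0)·(3308711) + (-1)·(-618175) + (0)·(4011527) = 618175
Expand coordinatewise in base 13:
  c_1 = 4245166 = 3·13^0 + 4·13^1 + 3·13^2 + 8·13^3 + 5·13^4 + 11·13^5
  c_2 = 4570034 = 1·13^0 + 8·13^1 + 1·13^2 + 0·13^3 + 4·13^4 + 12·13^5
  c_3 = 4011527 = 0·13^0 + 11·13^1 + 11·13^2 + 5·13^3 + 10·13^4 + 10·13^5
  c_4 = 3308711 = 3·13^0 + 2·13^1 + 0·13^2 + 11·13^3 + 11·13^4 + 8·13^5
  c_5 = 1786387 = 5·13^0 + 4·13^1 + 1·13^2 + 7·13^3 + 10·13^4 + 4·13^5
  c_6 = 618175 = 12·13^0 + 10·13^1 + 4·13^2 + 8·13^3 + 8·13^4 + 1·13^5
Factor λ_0 = (3, 1, 0, 3, 5, 12)
Factor λ_1 = (4, 8, 11, 2, 4, 10)
Factor λ_2 = (3, 1, 11, 0, 1, 4)
Factor λ_3 = (8, 0, 5, 11, 7, 8)
Factor λ_4 = (5, 4, 10, 11, 10, 8)
Factor λ_5 = (11, 12, 10, 8, 4, 1)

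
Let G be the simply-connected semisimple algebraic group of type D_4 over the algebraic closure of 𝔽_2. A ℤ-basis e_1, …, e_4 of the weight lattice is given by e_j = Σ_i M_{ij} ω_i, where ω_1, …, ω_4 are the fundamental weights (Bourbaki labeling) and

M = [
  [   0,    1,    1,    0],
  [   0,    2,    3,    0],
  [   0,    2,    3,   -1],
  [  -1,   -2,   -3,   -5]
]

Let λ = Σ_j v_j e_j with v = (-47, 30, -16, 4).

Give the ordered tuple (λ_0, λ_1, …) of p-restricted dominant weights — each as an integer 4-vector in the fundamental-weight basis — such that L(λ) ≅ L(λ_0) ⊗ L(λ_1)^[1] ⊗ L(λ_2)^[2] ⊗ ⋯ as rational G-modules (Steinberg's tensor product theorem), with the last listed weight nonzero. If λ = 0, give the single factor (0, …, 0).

ω-coordinates c = M·v, v = (-47, 30, -16, 4):
  c_1 = (0)·(-47) + (1)·(30) + (1)·(-16) + (0)·(4) = 14
  c_2 = (0)·(-47) + (2)·(30) + (3)·(-16) + (0)·(4) = 12
  c_3 = (0)·(-47) + (2)·(30) + (3)·(-16) + (-1)·(4) = 8
  c_4 = (-1)·(-47) + (-2)·(30) + (-3)·(-16) + (-5)·(4) = 15
Writing each c_i in base p = 2:
  c_1 = 14 = 0·2^0 + 1·2^1 + 1·2^2 + 1·2^3
  c_2 = 12 = 0·2^0 + 0·2^1 + 1·2^2 + 1·2^3
  c_3 = 8 = 0·2^0 + 0·2^1 + 0·2^2 + 1·2^3
  c_4 = 15 = 1·2^0 + 1·2^1 + 1·2^2 + 1·2^3
p-restricted factor λ_0 = (0, 0, 0, 1)
p-restricted factor λ_1 = (1, 0, 0, 1)
p-restricted factor λ_2 = (1, 1, 0, 1)
p-restricted factor λ_3 = (1, 1, 1, 1)

((0, 0, 0, 1), (1, 0, 0, 1), (1, 1, 0, 1), (1, 1, 1, 1))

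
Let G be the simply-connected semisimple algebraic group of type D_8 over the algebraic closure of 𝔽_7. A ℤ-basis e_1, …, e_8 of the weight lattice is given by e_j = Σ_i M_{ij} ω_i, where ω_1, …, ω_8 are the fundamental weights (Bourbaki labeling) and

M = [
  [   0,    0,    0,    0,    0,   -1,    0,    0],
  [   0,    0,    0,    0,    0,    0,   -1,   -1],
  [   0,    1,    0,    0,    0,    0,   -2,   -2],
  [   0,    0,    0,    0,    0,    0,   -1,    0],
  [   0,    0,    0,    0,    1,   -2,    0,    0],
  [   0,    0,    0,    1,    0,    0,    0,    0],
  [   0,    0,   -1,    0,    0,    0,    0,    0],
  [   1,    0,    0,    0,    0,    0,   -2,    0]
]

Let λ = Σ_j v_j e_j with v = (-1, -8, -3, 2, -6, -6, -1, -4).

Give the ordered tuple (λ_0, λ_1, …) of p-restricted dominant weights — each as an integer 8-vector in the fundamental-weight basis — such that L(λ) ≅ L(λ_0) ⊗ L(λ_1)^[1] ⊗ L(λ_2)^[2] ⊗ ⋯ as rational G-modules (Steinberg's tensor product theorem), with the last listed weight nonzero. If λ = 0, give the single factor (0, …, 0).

((6, 5, 2, 1, 6, 2, 3, 1),)

Change of basis e → ω: c = M·v where v = (-1, -8, -3, 2, -6, -6, -1, -4):
  c_1 = (0)·(-1) + (0)·(-8) + (0)·(-3) + 0·2 + (0)·(-6) + (-1)·(-6) + (0)·(-1) + (0)·(-4) = 6
  c_2 = (0)·(-1) + (0)·(-8) + (0)·(-3) + 0·2 + (0)·(-6) + (0)·(-6) + (-1)·(-1) + (-1)·(-4) = 5
  c_3 = (0)·(-1) + (1)·(-8) + (0)·(-3) + 0·2 + (0)·(-6) + (0)·(-6) + (-2)·(-1) + (-2)·(-4) = 2
  c_4 = (0)·(-1) + (0)·(-8) + (0)·(-3) + 0·2 + (0)·(-6) + (0)·(-6) + (-1)·(-1) + (0)·(-4) = 1
  c_5 = (0)·(-1) + (0)·(-8) + (0)·(-3) + 0·2 + (1)·(-6) + (-2)·(-6) + (0)·(-1) + (0)·(-4) = 6
  c_6 = (0)·(-1) + (0)·(-8) + (0)·(-3) + 1·2 + (0)·(-6) + (0)·(-6) + (0)·(-1) + (0)·(-4) = 2
  c_7 = (0)·(-1) + (0)·(-8) + (-1)·(-3) + 0·2 + (0)·(-6) + (0)·(-6) + (0)·(-1) + (0)·(-4) = 3
  c_8 = (1)·(-1) + (0)·(-8) + (0)·(-3) + 0·2 + (0)·(-6) + (0)·(-6) + (-2)·(-1) + (0)·(-4) = 1
Writing each c_i in base p = 7:
  c_1 = 6 = 6·7^0
  c_2 = 5 = 5·7^0
  c_3 = 2 = 2·7^0
  c_4 = 1 = 1·7^0
  c_5 = 6 = 6·7^0
  c_6 = 2 = 2·7^0
  c_7 = 3 = 3·7^0
  c_8 = 1 = 1·7^0
λ_0 = (6, 5, 2, 1, 6, 2, 3, 1)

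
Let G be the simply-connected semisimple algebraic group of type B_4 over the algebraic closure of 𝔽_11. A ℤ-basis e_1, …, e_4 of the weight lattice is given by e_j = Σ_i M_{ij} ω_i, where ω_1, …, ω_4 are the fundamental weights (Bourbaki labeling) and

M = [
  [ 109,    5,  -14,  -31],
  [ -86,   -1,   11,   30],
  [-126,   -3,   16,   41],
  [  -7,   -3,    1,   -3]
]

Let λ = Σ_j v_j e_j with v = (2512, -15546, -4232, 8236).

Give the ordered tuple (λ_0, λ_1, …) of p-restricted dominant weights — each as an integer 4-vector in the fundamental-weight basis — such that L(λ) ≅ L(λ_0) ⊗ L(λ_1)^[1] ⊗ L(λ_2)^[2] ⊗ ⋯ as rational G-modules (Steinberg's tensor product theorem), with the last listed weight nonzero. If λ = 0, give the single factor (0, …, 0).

Converting to the ω-basis (c_i = row i of M dotted with v = (2512, -15546, -4232, 8236)):
  c_1 = 109*2512 + 5*-15546 + -14*-4232 + -31*8236 = 10
  c_2 = -86*2512 + -1*-15546 + 11*-4232 + 30*8236 = 42
  c_3 = -126*2512 + -3*-15546 + 16*-4232 + 41*8236 = 90
  c_4 = -7*2512 + -3*-15546 + 1*-4232 + -3*8236 = 114
p = 11; digits c_i = Σ_j d_{ij}·11^j, 0 ≤ d_{ij} < 11:
  c_1 = 10 = 10·11^0
  c_2 = 42 = 9·11^0 + 3·11^1
  c_3 = 90 = 2·11^0 + 8·11^1
  c_4 = 114 = 4·11^0 + 10·11^1
p-restricted factor λ_0 = (10, 9, 2, 4)
p-restricted factor λ_1 = (0, 3, 8, 10)

((10, 9, 2, 4), (0, 3, 8, 10))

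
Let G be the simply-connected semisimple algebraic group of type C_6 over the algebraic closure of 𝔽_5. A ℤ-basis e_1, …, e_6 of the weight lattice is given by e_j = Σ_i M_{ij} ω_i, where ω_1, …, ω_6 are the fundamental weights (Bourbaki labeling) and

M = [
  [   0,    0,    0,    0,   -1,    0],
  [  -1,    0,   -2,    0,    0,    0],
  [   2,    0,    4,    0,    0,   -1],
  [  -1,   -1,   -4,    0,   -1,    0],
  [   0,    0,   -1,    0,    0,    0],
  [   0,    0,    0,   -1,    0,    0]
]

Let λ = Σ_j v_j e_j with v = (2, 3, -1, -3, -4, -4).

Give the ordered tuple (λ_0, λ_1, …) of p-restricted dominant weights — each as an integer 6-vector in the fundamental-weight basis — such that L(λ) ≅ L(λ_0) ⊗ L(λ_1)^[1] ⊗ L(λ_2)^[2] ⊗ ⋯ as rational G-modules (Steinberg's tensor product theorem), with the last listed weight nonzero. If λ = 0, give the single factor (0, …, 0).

((4, 0, 4, 3, 1, 3),)

Compute c_i = Σ_j M_{ij} v_j with v = (2, 3, -1, -3, -4, -4):
  c_1 = 0·2 + 0·3 + (0)·(-1) + (0)·(-3) + (-1)·(-4) + (0)·(-4) = 4
  c_2 = (-1)·(2) + 0·3 + (-2)·(-1) + (0)·(-3) + (0)·(-4) + (0)·(-4) = 0
  c_3 = 2·2 + 0·3 + (4)·(-1) + (0)·(-3) + (0)·(-4) + (-1)·(-4) = 4
  c_4 = (-1)·(2) + (-1)·(3) + (-4)·(-1) + (0)·(-3) + (-1)·(-4) + (0)·(-4) = 3
  c_5 = 0·2 + 0·3 + (-1)·(-1) + (0)·(-3) + (0)·(-4) + (0)·(-4) = 1
  c_6 = 0·2 + 0·3 + (0)·(-1) + (-1)·(-3) + (0)·(-4) + (0)·(-4) = 3
Base-5 expansion of each c_i:
  c_1 = 4 = 4·5^0
  c_2 = 0
  c_3 = 4 = 4·5^0
  c_4 = 3 = 3·5^0
  c_5 = 1 = 1·5^0
  c_6 = 3 = 3·5^0
p-restricted factor λ_0 = (4, 0, 4, 3, 1, 3)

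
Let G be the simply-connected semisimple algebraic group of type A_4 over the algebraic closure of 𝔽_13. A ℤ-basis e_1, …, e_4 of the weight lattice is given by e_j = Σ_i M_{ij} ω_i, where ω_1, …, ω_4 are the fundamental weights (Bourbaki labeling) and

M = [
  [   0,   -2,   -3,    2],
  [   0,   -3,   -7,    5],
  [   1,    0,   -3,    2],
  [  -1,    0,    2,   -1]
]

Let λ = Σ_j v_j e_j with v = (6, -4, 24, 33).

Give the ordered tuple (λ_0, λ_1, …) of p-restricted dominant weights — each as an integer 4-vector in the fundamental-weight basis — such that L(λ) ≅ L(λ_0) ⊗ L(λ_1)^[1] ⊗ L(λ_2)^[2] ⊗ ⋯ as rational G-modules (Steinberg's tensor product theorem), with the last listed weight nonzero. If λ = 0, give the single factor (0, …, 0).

((2, 9, 0, 9),)

Converting to the ω-basis (c_i = row i of M dotted with v = (6, -4, 24, 33)):
  c_1 = 0·6 + (-2)·(-4) + (-3)·(24) + 2·33 = 2
  c_2 = 0·6 + (-3)·(-4) + (-7)·(24) + 5·33 = 9
  c_3 = 1·6 + (0)·(-4) + (-3)·(24) + 2·33 = 0
  c_4 = (-1)·(6) + (0)·(-4) + 2·24 + (-1)·(33) = 9
Writing each c_i in base p = 13:
  c_1 = 2 = 2·13^0
  c_2 = 9 = 9·13^0
  c_3 = 0
  c_4 = 9 = 9·13^0
λ_0 = (2, 9, 0, 9)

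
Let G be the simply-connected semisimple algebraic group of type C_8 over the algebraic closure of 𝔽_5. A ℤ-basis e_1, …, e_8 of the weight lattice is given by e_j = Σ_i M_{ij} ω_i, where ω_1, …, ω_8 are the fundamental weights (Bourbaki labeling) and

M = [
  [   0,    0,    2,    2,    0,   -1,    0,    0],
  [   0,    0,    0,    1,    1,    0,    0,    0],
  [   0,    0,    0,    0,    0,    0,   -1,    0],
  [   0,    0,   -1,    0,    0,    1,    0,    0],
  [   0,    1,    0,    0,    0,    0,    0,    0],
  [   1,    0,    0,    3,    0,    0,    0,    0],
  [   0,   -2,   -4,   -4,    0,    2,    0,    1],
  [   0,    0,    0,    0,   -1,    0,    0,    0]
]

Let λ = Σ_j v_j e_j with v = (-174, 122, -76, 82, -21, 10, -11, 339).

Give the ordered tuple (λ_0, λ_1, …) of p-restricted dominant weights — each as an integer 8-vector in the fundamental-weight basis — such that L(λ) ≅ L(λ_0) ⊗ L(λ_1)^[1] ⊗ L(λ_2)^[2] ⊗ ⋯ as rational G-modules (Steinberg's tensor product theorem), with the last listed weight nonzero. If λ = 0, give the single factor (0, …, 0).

In the fundamental-weight basis, λ has coordinates c = M·v (v = (-174, 122, -76, 82, -21, 10, -11, 339)):
  c_1 = (0)·(-174) + 0·122 + (2)·(-76) + 2·82 + (0)·(-21) + (-1)·(10) + (0)·(-11) + 0·339 = 2
  c_2 = (0)·(-174) + 0·122 + (0)·(-76) + 1·82 + (1)·(-21) + 0·10 + (0)·(-11) + 0·339 = 61
  c_3 = (0)·(-174) + 0·122 + (0)·(-76) + 0·82 + (0)·(-21) + 0·10 + (-1)·(-11) + 0·339 = 11
  c_4 = (0)·(-174) + 0·122 + (-1)·(-76) + 0·82 + (0)·(-21) + 1·10 + (0)·(-11) + 0·339 = 86
  c_5 = (0)·(-174) + 1·122 + (0)·(-76) + 0·82 + (0)·(-21) + 0·10 + (0)·(-11) + 0·339 = 122
  c_6 = (1)·(-174) + 0·122 + (0)·(-76) + 3·82 + (0)·(-21) + 0·10 + (0)·(-11) + 0·339 = 72
  c_7 = (0)·(-174) + (-2)·(122) + (-4)·(-76) + (-4)·(82) + (0)·(-21) + 2·10 + (0)·(-11) + 1·339 = 91
  c_8 = (0)·(-174) + 0·122 + (0)·(-76) + 0·82 + (-1)·(-21) + 0·10 + (0)·(-11) + 0·339 = 21
Writing each c_i in base p = 5:
  c_1 = 2 = 2·5^0
  c_2 = 61 = 1·5^0 + 2·5^1 + 2·5^2
  c_3 = 11 = 1·5^0 + 2·5^1
  c_4 = 86 = 1·5^0 + 2·5^1 + 3·5^2
  c_5 = 122 = 2·5^0 + 4·5^1 + 4·5^2
  c_6 = 72 = 2·5^0 + 4·5^1 + 2·5^2
  c_7 = 91 = 1·5^0 + 3·5^1 + 3·5^2
  c_8 = 21 = 1·5^0 + 4·5^1
p-restricted factor λ_0 = (2, 1, 1, 1, 2, 2, 1, 1)
p-restricted factor λ_1 = (0, 2, 2, 2, 4, 4, 3, 4)
p-restricted factor λ_2 = (0, 2, 0, 3, 4, 2, 3, 0)

((2, 1, 1, 1, 2, 2, 1, 1), (0, 2, 2, 2, 4, 4, 3, 4), (0, 2, 0, 3, 4, 2, 3, 0))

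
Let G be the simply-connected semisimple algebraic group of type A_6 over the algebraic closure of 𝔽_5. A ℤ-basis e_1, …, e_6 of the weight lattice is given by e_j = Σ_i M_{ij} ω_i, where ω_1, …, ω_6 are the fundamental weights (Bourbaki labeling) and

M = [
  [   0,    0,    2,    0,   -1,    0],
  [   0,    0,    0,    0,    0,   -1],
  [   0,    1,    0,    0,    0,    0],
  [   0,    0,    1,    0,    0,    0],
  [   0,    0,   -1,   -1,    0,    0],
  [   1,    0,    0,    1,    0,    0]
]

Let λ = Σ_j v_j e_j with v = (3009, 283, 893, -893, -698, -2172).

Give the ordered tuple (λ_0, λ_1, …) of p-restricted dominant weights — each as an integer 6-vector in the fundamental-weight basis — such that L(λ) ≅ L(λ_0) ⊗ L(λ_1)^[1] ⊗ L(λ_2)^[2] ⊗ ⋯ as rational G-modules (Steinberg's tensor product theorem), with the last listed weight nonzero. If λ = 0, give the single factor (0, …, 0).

((4, 2, 3, 3, 0, 1), (1, 4, 1, 3, 0, 3), (4, 1, 1, 0, 0, 4), (4, 2, 2, 2, 0, 1), (3, 3, 0, 1, 0, 3))

ω-coordinates c = M·v, v = (3009, 283, 893, -893, -698, -2172):
  c_1 = 0*3009 + 0*283 + 2*893 + 0*-893 + -1*-698 + 0*-2172 = 2484
  c_2 = 0*3009 + 0*283 + 0*893 + 0*-893 + 0*-698 + -1*-2172 = 2172
  c_3 = 0*3009 + 1*283 + 0*893 + 0*-893 + 0*-698 + 0*-2172 = 283
  c_4 = 0*3009 + 0*283 + 1*893 + 0*-893 + 0*-698 + 0*-2172 = 893
  c_5 = 0*3009 + 0*283 + -1*893 + -1*-893 + 0*-698 + 0*-2172 = 0
  c_6 = 1*3009 + 0*283 + 0*893 + 1*-893 + 0*-698 + 0*-2172 = 2116
p = 5; digits c_i = Σ_j d_{ij}·5^j, 0 ≤ d_{ij} < 5:
  c_1 = 2484 = 4·5^0 + 1·5^1 + 4·5^2 + 4·5^3 + 3·5^4
  c_2 = 2172 = 2·5^0 + 4·5^1 + 1·5^2 + 2·5^3 + 3·5^4
  c_3 = 283 = 3·5^0 + 1·5^1 + 1·5^2 + 2·5^3
  c_4 = 893 = 3·5^0 + 3·5^1 + 0·5^2 + 2·5^3 + 1·5^4
  c_5 = 0
  c_6 = 2116 = 1·5^0 + 3·5^1 + 4·5^2 + 1·5^3 + 3·5^4
Factor λ_0 = (4, 2, 3, 3, 0, 1)
Factor λ_1 = (1, 4, 1, 3, 0, 3)
Factor λ_2 = (4, 1, 1, 0, 0, 4)
Factor λ_3 = (4, 2, 2, 2, 0, 1)
Factor λ_4 = (3, 3, 0, 1, 0, 3)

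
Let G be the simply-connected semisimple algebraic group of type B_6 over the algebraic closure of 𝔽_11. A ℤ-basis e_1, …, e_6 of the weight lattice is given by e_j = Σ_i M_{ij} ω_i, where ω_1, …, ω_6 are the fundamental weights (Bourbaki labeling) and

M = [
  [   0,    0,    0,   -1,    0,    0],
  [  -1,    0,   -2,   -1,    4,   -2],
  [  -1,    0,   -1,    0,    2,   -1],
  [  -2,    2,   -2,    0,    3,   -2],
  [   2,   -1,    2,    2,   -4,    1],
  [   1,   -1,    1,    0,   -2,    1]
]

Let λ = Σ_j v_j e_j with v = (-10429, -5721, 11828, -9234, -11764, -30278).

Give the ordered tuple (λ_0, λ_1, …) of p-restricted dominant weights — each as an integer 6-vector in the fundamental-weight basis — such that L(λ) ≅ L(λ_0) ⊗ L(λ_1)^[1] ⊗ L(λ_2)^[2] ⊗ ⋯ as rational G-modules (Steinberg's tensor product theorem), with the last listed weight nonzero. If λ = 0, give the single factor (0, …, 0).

Converting to the ω-basis (c_i = row i of M dotted with v = (-10429, -5721, 11828, -9234, -11764, -30278)):
  c_1 = (0)·(-10429) + (0)·(-5721) + (0)·(11828) + (-1)·(-9234) + (0)·(-11764) + (0)·(-30278) = 9234
  c_2 = (-1)·(-10429) + (0)·(-5721) + (-2)·(11828) + (-1)·(-9234) + (4)·(-11764) + (-2)·(-30278) = 9507
  c_3 = (-1)·(-10429) + (0)·(-5721) + (-1)·(11828) + (0)·(-9234) + (2)·(-11764) + (-1)·(-30278) = 5351
  c_4 = (-2)·(-10429) + (2)·(-5721) + (-2)·(11828) + (0)·(-9234) + (3)·(-11764) + (-2)·(-30278) = 11024
  c_5 = (2)·(-10429) + (-1)·(-5721) + (2)·(11828) + (2)·(-9234) + (-4)·(-11764) + (1)·(-30278) = 6829
  c_6 = (1)·(-10429) + (-1)·(-5721) + (1)·(11828) + (0)·(-9234) + (-2)·(-11764) + (1)·(-30278) = 370
Expand coordinatewise in base 11:
  c_1 = 9234 = 5·11^0 + 3·11^1 + 10·11^2 + 6·11^3
  c_2 = 9507 = 3·11^0 + 6·11^1 + 1·11^2 + 7·11^3
  c_3 = 5351 = 5·11^0 + 2·11^1 + 0·11^2 + 4·11^3
  c_4 = 11024 = 2·11^0 + 1·11^1 + 3·11^2 + 8·11^3
  c_5 = 6829 = 9·11^0 + 4·11^1 + 1·11^2 + 5·11^3
  c_6 = 370 = 7·11^0 + 0·11^1 + 3·11^2
λ_0 = (5, 3, 5, 2, 9, 7)
λ_1 = (3, 6, 2, 1, 4, 0)
λ_2 = (10, 1, 0, 3, 1, 3)
λ_3 = (6, 7, 4, 8, 5, 0)

((5, 3, 5, 2, 9, 7), (3, 6, 2, 1, 4, 0), (10, 1, 0, 3, 1, 3), (6, 7, 4, 8, 5, 0))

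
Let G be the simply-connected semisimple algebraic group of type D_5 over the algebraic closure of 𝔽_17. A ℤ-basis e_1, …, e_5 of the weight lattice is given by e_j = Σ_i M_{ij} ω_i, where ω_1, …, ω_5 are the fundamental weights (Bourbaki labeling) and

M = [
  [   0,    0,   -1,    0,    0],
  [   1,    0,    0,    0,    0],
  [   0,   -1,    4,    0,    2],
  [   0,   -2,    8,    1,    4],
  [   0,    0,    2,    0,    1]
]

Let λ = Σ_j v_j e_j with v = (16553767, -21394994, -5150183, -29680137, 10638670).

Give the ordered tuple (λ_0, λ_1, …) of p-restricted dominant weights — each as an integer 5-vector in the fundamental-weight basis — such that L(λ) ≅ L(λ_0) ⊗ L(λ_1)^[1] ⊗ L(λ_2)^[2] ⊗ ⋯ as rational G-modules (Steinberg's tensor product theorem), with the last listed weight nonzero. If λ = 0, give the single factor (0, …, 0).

ω-coordinates c = M·v, v = (16553767, -21394994, -5150183, -29680137, 10638670):
  c_1 = 0·16553767 + (0)·(-21394994) + (-1)·(-5150183) + (0)·(-29680137) + 0·10638670 = 5150183
  c_2 = 1·16553767 + (0)·(-21394994) + (0)·(-5150183) + (0)·(-29680137) + 0·10638670 = 16553767
  c_3 = 0·16553767 + (-1)·(-21394994) + (4)·(-5150183) + (0)·(-29680137) + 2·10638670 = 22071602
  c_4 = 0·16553767 + (-2)·(-21394994) + (8)·(-5150183) + (1)·(-29680137) + 4·10638670 = 14463067
  c_5 = 0·16553767 + (0)·(-21394994) + (2)·(-5150183) + (0)·(-29680137) + 1·10638670 = 338304
p = 17; digits c_i = Σ_j d_{ij}·17^j, 0 ≤ d_{ij} < 17:
  c_1 = 5150183 = 16·17^0 + 11·17^1 + 4·17^2 + 11·17^3 + 10·17^4 + 3·17^5
  c_2 = 16553767 = 0·17^0 + 8·17^1 + 6·17^2 + 3·17^3 + 11·17^4 + 11·17^5
  c_3 = 22071602 = 9·17^0 + 5·17^1 + 8·17^2 + 4·17^3 + 9·17^4 + 15·17^5
  c_4 = 14463067 = 11·17^0 + 3·17^1 + 14·17^2 + 2·17^3 + 3·17^4 + 10·17^5
  c_5 = 338304 = 4·17^0 + 10·17^1 + 14·17^2 + 0·17^3 + 4·17^4
λ_0 = (16, 0, 9, 11, 4)
λ_1 = (11, 8, 5, 3, 10)
λ_2 = (4, 6, 8, 14, 14)
λ_3 = (11, 3, 4, 2, 0)
λ_4 = (10, 11, 9, 3, 4)
λ_5 = (3, 11, 15, 10, 0)

((16, 0, 9, 11, 4), (11, 8, 5, 3, 10), (4, 6, 8, 14, 14), (11, 3, 4, 2, 0), (10, 11, 9, 3, 4), (3, 11, 15, 10, 0))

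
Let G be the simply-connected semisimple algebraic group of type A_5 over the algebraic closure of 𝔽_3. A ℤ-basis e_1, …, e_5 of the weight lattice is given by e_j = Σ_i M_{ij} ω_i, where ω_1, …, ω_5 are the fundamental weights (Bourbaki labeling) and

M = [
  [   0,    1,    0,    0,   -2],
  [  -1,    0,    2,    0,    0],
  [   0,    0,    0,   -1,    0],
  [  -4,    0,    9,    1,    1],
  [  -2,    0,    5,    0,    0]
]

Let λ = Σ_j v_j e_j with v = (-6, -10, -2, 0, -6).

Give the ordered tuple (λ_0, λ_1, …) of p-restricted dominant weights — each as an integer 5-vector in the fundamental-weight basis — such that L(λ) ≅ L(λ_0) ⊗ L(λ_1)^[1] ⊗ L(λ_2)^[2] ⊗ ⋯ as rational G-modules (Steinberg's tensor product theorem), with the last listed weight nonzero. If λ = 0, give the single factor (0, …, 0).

In the fundamental-weight basis, λ has coordinates c = M·v (v = (-6, -10, -2, 0, -6)):
  c_1 = (0)·(-6) + (1)·(-10) + (0)·(-2) + 0·0 + (-2)·(-6) = 2
  c_2 = (-1)·(-6) + (0)·(-10) + (2)·(-2) + 0·0 + (0)·(-6) = 2
  c_3 = (0)·(-6) + (0)·(-10) + (0)·(-2) + (-1)·(0) + (0)·(-6) = 0
  c_4 = (-4)·(-6) + (0)·(-10) + (9)·(-2) + 1·0 + (1)·(-6) = 0
  c_5 = (-2)·(-6) + (0)·(-10) + (5)·(-2) + 0·0 + (0)·(-6) = 2
Base-3 expansion of each c_i:
  c_1 = 2 = 2·3^0
  c_2 = 2 = 2·3^0
  c_3 = 0
  c_4 = 0
  c_5 = 2 = 2·3^0
Factor λ_0 = (2, 2, 0, 0, 2)

((2, 2, 0, 0, 2),)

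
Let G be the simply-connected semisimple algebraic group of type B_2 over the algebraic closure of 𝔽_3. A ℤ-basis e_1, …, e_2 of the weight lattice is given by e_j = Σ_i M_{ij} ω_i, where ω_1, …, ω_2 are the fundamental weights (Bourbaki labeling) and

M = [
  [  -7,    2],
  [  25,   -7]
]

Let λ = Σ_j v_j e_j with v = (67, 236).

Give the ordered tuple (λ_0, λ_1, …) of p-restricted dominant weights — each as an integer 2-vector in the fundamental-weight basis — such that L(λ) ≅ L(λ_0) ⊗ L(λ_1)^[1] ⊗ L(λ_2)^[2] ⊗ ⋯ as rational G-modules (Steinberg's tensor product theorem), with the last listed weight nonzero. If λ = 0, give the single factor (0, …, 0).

In the fundamental-weight basis, λ has coordinates c = M·v (v = (67, 236)):
  c_1 = (-7)·(67) + (2)·(236) = 3
  c_2 = (25)·(67) + (-7)·(236) = 23
Base-3 expansion of each c_i:
  c_1 = 3 = 0·3^0 + 1·3^1
  c_2 = 23 = 2·3^0 + 1·3^1 + 2·3^2
Factor λ_0 = (0, 2)
Factor λ_1 = (1, 1)
Factor λ_2 = (0, 2)

((0, 2), (1, 1), (0, 2))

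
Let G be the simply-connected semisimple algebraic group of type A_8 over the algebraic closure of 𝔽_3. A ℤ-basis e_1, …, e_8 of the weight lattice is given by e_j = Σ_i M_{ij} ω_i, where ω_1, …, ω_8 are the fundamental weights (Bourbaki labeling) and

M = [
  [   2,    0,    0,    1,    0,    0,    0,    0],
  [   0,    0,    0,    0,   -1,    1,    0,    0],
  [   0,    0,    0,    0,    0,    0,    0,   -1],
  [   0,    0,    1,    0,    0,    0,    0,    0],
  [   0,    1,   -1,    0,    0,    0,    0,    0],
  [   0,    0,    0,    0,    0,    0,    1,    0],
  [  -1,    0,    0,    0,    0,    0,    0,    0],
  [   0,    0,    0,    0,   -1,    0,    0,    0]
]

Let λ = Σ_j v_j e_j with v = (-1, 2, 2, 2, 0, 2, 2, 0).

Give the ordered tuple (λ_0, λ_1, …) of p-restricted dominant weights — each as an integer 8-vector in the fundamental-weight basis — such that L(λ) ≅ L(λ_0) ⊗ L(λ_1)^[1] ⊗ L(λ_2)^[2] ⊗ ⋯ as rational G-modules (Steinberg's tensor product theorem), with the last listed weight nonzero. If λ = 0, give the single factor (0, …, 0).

In the fundamental-weight basis, λ has coordinates c = M·v (v = (-1, 2, 2, 2, 0, 2, 2, 0)):
  c_1 = (2)·(-1) + (0)·(2) + (0)·(2) + (1)·(2) + (0)·(0) + (0)·(2) + (0)·(2) + (0)·(0) = 0
  c_2 = (0)·(-1) + (0)·(2) + (0)·(2) + (0)·(2) + (-1)·(0) + (1)·(2) + (0)·(2) + (0)·(0) = 2
  c_3 = (0)·(-1) + (0)·(2) + (0)·(2) + (0)·(2) + (0)·(0) + (0)·(2) + (0)·(2) + (-1)·(0) = 0
  c_4 = (0)·(-1) + (0)·(2) + (1)·(2) + (0)·(2) + (0)·(0) + (0)·(2) + (0)·(2) + (0)·(0) = 2
  c_5 = (0)·(-1) + (1)·(2) + (-1)·(2) + (0)·(2) + (0)·(0) + (0)·(2) + (0)·(2) + (0)·(0) = 0
  c_6 = (0)·(-1) + (0)·(2) + (0)·(2) + (0)·(2) + (0)·(0) + (0)·(2) + (1)·(2) + (0)·(0) = 2
  c_7 = (-1)·(-1) + (0)·(2) + (0)·(2) + (0)·(2) + (0)·(0) + (0)·(2) + (0)·(2) + (0)·(0) = 1
  c_8 = (0)·(-1) + (0)·(2) + (0)·(2) + (0)·(2) + (-1)·(0) + (0)·(2) + (0)·(2) + (0)·(0) = 0
Base-3 expansion of each c_i:
  c_1 = 0
  c_2 = 2 = 2·3^0
  c_3 = 0
  c_4 = 2 = 2·3^0
  c_5 = 0
  c_6 = 2 = 2·3^0
  c_7 = 1 = 1·3^0
  c_8 = 0
p-restricted factor λ_0 = (0, 2, 0, 2, 0, 2, 1, 0)

((0, 2, 0, 2, 0, 2, 1, 0),)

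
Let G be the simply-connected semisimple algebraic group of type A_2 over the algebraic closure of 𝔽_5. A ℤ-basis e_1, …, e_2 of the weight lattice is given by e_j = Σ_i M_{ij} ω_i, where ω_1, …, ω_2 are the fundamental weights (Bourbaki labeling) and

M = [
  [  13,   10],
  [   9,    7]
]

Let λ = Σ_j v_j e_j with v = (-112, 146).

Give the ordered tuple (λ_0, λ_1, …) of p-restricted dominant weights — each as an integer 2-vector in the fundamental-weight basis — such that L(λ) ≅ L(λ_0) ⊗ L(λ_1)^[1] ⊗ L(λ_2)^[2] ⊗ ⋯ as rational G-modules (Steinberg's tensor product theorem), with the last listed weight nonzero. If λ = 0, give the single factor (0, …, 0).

In the fundamental-weight basis, λ has coordinates c = M·v (v = (-112, 146)):
  c_1 = (13)·(-112) + (10)·(146) = 4
  c_2 = (9)·(-112) + (7)·(146) = 14
Base-5 expansion of each c_i:
  c_1 = 4 = 4·5^0
  c_2 = 14 = 4·5^0 + 2·5^1
p-restricted factor λ_0 = (4, 4)
p-restricted factor λ_1 = (0, 2)

((4, 4), (0, 2))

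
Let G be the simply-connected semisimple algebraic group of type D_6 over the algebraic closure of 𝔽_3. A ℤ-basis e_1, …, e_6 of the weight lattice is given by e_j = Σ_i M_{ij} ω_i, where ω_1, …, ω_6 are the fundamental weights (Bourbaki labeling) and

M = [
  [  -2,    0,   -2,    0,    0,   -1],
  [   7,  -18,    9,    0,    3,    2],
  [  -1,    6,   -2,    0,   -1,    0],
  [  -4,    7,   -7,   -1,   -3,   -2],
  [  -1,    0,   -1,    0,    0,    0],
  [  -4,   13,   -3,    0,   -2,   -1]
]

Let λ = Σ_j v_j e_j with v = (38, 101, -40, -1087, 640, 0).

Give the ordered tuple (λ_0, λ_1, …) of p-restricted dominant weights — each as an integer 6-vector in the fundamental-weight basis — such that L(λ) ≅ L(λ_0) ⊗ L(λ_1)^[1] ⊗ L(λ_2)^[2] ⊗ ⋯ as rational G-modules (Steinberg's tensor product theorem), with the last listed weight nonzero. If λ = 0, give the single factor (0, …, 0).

((1, 2, 2, 2, 2, 1), (1, 2, 2, 0, 0, 0))

Change of basis e → ω: c = M·v where v = (38, 101, -40, -1087, 640, 0):
  c_1 = -2*38 + 0*101 + -2*-40 + 0*-1087 + 0*640 + -1*0 = 4
  c_2 = 7*38 + -18*101 + 9*-40 + 0*-1087 + 3*640 + 2*0 = 8
  c_3 = -1*38 + 6*101 + -2*-40 + 0*-1087 + -1*640 + 0*0 = 8
  c_4 = -4*38 + 7*101 + -7*-40 + -1*-1087 + -3*640 + -2*0 = 2
  c_5 = -1*38 + 0*101 + -1*-40 + 0*-1087 + 0*640 + 0*0 = 2
  c_6 = -4*38 + 13*101 + -3*-40 + 0*-1087 + -2*640 + -1*0 = 1
p = 3; digits c_i = Σ_j d_{ij}·3^j, 0 ≤ d_{ij} < 3:
  c_1 = 4 = 1·3^0 + 1·3^1
  c_2 = 8 = 2·3^0 + 2·3^1
  c_3 = 8 = 2·3^0 + 2·3^1
  c_4 = 2 = 2·3^0
  c_5 = 2 = 2·3^0
  c_6 = 1 = 1·3^0
p-restricted factor λ_0 = (1, 2, 2, 2, 2, 1)
p-restricted factor λ_1 = (1, 2, 2, 0, 0, 0)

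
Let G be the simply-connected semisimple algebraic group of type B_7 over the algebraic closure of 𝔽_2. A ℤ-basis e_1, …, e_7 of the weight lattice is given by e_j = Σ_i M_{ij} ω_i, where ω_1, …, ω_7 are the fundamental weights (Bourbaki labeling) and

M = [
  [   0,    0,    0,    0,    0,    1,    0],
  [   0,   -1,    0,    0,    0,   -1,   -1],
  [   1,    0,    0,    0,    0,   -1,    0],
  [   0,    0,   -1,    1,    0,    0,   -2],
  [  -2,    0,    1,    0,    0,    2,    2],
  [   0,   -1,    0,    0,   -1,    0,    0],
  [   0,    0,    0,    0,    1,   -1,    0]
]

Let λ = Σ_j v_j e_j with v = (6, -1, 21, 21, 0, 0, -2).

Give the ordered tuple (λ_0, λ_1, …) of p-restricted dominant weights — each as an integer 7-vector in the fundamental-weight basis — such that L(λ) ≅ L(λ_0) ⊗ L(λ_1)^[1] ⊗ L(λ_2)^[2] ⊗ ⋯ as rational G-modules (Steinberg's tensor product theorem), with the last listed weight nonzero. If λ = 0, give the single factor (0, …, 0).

Change of basis e → ω: c = M·v where v = (6, -1, 21, 21, 0, 0, -2):
  c_1 = (0)·(6) + (0)·(-1) + (0)·(21) + (0)·(21) + (0)·(0) + (1)·(0) + (0)·(-2) = 0
  c_2 = (0)·(6) + (-1)·(-1) + (0)·(21) + (0)·(21) + (0)·(0) + (-1)·(0) + (-1)·(-2) = 3
  c_3 = (1)·(6) + (0)·(-1) + (0)·(21) + (0)·(21) + (0)·(0) + (-1)·(0) + (0)·(-2) = 6
  c_4 = (0)·(6) + (0)·(-1) + (-1)·(21) + (1)·(21) + (0)·(0) + (0)·(0) + (-2)·(-2) = 4
  c_5 = (-2)·(6) + (0)·(-1) + (1)·(21) + (0)·(21) + (0)·(0) + (2)·(0) + (2)·(-2) = 5
  c_6 = (0)·(6) + (-1)·(-1) + (0)·(21) + (0)·(21) + (-1)·(0) + (0)·(0) + (0)·(-2) = 1
  c_7 = (0)·(6) + (0)·(-1) + (0)·(21) + (0)·(21) + (1)·(0) + (-1)·(0) + (0)·(-2) = 0
p = 2; digits c_i = Σ_j d_{ij}·2^j, 0 ≤ d_{ij} < 2:
  c_1 = 0
  c_2 = 3 = 1·2^0 + 1·2^1
  c_3 = 6 = 0·2^0 + 1·2^1 + 1·2^2
  c_4 = 4 = 0·2^0 + 0·2^1 + 1·2^2
  c_5 = 5 = 1·2^0 + 0·2^1 + 1·2^2
  c_6 = 1 = 1·2^0
  c_7 = 0
λ_0 = (0, 1, 0, 0, 1, 1, 0)
λ_1 = (0, 1, 1, 0, 0, 0, 0)
λ_2 = (0, 0, 1, 1, 1, 0, 0)

((0, 1, 0, 0, 1, 1, 0), (0, 1, 1, 0, 0, 0, 0), (0, 0, 1, 1, 1, 0, 0))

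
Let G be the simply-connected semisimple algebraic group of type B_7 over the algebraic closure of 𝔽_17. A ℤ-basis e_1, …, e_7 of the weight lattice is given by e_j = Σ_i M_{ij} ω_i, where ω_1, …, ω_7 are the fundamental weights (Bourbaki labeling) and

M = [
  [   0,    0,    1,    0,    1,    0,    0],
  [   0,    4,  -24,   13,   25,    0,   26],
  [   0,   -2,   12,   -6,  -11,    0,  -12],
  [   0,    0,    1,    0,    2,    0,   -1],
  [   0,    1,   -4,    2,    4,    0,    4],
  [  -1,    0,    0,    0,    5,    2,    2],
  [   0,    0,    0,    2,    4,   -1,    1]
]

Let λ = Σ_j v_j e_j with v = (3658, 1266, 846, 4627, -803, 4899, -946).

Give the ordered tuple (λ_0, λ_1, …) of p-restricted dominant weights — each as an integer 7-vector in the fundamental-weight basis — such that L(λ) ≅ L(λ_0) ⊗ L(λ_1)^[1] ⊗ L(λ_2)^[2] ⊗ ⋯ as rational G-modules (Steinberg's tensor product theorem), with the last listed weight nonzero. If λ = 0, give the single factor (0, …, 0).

In the fundamental-weight basis, λ has coordinates c = M·v (v = (3658, 1266, 846, 4627, -803, 4899, -946)):
  c_1 = 0·3658 + 0·1266 + 1·846 + 0·4627 + (1)·(-803) + 0·4899 + (0)·(-946) = 43
  c_2 = 0·3658 + 4·1266 + (-24)·(846) + 13·4627 + (25)·(-803) + 0·4899 + (26)·(-946) = 240
  c_3 = 0·3658 + (-2)·(1266) + 12·846 + (-6)·(4627) + (-11)·(-803) + 0·4899 + (-12)·(-946) = 43
  c_4 = 0·3658 + 0·1266 + 1·846 + 0·4627 + (2)·(-803) + 0·4899 + (-1)·(-946) = 186
  c_5 = 0·3658 + 1·1266 + (-4)·(846) + 2·4627 + (4)·(-803) + 0·4899 + (4)·(-946) = 140
  c_6 = (-1)·(3658) + 0·1266 + 0·846 + 0·4627 + (5)·(-803) + 2·4899 + (2)·(-946) = 233
  c_7 = 0·3658 + 0·1266 + 0·846 + 2·4627 + (4)·(-803) + (-1)·(4899) + (1)·(-946) = 197
Base-17 expansion of each c_i:
  c_1 = 43 = 9·17^0 + 2·17^1
  c_2 = 240 = 2·17^0 + 14·17^1
  c_3 = 43 = 9·17^0 + 2·17^1
  c_4 = 186 = 16·17^0 + 10·17^1
  c_5 = 140 = 4·17^0 + 8·17^1
  c_6 = 233 = 12·17^0 + 13·17^1
  c_7 = 197 = 10·17^0 + 11·17^1
λ_0 = (9, 2, 9, 16, 4, 12, 10)
λ_1 = (2, 14, 2, 10, 8, 13, 11)

((9, 2, 9, 16, 4, 12, 10), (2, 14, 2, 10, 8, 13, 11))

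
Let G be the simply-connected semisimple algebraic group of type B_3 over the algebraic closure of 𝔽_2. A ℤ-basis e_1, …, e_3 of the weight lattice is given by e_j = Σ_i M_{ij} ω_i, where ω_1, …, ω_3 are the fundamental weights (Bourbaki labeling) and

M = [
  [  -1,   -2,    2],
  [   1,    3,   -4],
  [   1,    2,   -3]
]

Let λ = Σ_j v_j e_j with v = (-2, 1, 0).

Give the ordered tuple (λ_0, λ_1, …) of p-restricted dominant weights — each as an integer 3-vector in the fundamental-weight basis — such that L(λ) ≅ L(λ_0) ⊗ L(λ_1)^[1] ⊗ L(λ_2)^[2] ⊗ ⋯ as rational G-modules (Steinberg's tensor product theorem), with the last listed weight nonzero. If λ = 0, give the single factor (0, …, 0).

((0, 1, 0),)

Compute c_i = Σ_j M_{ij} v_j with v = (-2, 1, 0):
  c_1 = (-1)·(-2) + (-2)·(1) + (2)·(0) = 0
  c_2 = (1)·(-2) + (3)·(1) + (-4)·(0) = 1
  c_3 = (1)·(-2) + (2)·(1) + (-3)·(0) = 0
Writing each c_i in base p = 2:
  c_1 = 0
  c_2 = 1 = 1·2^0
  c_3 = 0
λ_0 = (0, 1, 0)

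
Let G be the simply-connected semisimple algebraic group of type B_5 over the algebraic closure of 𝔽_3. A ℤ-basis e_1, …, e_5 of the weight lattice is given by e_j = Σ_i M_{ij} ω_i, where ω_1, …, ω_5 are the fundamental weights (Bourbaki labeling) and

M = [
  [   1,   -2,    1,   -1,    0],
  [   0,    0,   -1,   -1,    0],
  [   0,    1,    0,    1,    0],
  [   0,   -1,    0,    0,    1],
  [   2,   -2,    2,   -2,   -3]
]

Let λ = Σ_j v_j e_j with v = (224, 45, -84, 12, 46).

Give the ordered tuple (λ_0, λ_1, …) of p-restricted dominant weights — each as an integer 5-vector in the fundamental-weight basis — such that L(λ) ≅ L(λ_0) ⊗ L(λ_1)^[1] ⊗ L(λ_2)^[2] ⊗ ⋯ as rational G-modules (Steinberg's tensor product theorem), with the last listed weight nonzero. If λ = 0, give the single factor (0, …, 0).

((2, 0, 0, 1, 1), (0, 0, 1, 0, 0), (1, 2, 0, 0, 0), (1, 2, 2, 0, 1))

ω-coordinates c = M·v, v = (224, 45, -84, 12, 46):
  c_1 = (1)·(224) + (-2)·(45) + (1)·(-84) + (-1)·(12) + (0)·(46) = 38
  c_2 = (0)·(224) + (0)·(45) + (-1)·(-84) + (-1)·(12) + (0)·(46) = 72
  c_3 = (0)·(224) + (1)·(45) + (0)·(-84) + (1)·(12) + (0)·(46) = 57
  c_4 = (0)·(224) + (-1)·(45) + (0)·(-84) + (0)·(12) + (1)·(46) = 1
  c_5 = (2)·(224) + (-2)·(45) + (2)·(-84) + (-2)·(12) + (-3)·(46) = 28
Writing each c_i in base p = 3:
  c_1 = 38 = 2·3^0 + 0·3^1 + 1·3^2 + 1·3^3
  c_2 = 72 = 0·3^0 + 0·3^1 + 2·3^2 + 2·3^3
  c_3 = 57 = 0·3^0 + 1·3^1 + 0·3^2 + 2·3^3
  c_4 = 1 = 1·3^0
  c_5 = 28 = 1·3^0 + 0·3^1 + 0·3^2 + 1·3^3
p-restricted factor λ_0 = (2, 0, 0, 1, 1)
p-restricted factor λ_1 = (0, 0, 1, 0, 0)
p-restricted factor λ_2 = (1, 2, 0, 0, 0)
p-restricted factor λ_3 = (1, 2, 2, 0, 1)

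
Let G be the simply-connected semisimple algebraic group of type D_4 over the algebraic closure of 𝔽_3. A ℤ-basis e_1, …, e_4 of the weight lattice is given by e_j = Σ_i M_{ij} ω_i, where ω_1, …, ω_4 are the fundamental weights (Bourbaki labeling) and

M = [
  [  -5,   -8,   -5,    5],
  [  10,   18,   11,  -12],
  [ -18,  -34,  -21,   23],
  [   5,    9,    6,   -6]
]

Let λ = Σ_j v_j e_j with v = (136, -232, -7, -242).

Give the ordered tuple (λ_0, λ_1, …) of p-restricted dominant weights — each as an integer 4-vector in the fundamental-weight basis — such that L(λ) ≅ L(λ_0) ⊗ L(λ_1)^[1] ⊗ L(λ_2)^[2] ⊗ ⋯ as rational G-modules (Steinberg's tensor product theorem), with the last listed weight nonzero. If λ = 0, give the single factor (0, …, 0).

ω-coordinates c = M·v, v = (136, -232, -7, -242):
  c_1 = -5*136 + -8*-232 + -5*-7 + 5*-242 = 1
  c_2 = 10*136 + 18*-232 + 11*-7 + -12*-242 = 11
  c_3 = -18*136 + -34*-232 + -21*-7 + 23*-242 = 21
  c_4 = 5*136 + 9*-232 + 6*-7 + -6*-242 = 2
Writing each c_i in base p = 3:
  c_1 = 1 = 1·3^0
  c_2 = 11 = 2·3^0 + 0·3^1 + 1·3^2
  c_3 = 21 = 0·3^0 + 1·3^1 + 2·3^2
  c_4 = 2 = 2·3^0
p-restricted factor λ_0 = (1, 2, 0, 2)
p-restricted factor λ_1 = (0, 0, 1, 0)
p-restricted factor λ_2 = (0, 1, 2, 0)

((1, 2, 0, 2), (0, 0, 1, 0), (0, 1, 2, 0))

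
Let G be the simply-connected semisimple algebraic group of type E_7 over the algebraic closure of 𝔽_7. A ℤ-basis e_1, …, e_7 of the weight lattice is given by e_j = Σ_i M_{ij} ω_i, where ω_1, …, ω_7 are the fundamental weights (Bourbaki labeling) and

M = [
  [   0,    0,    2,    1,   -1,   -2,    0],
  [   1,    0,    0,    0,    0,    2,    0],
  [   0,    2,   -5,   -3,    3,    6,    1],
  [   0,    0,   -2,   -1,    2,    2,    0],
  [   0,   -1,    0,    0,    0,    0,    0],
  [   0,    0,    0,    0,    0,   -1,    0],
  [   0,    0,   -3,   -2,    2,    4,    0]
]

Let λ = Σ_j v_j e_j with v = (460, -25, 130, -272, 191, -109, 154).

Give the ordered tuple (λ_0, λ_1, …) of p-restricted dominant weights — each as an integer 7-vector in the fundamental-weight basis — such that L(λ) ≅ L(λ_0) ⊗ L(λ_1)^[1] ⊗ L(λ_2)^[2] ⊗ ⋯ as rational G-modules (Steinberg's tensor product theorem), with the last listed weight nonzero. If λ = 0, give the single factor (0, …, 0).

((1, 4, 0, 1, 4, 4, 2), (2, 6, 6, 4, 3, 1, 0), (0, 4, 3, 3, 0, 2, 2))

Converting to the ω-basis (c_i = row i of M dotted with v = (460, -25, 130, -272, 191, -109, 154)):
  c_1 = 0*460 + 0*-25 + 2*130 + 1*-272 + -1*191 + -2*-109 + 0*154 = 15
  c_2 = 1*460 + 0*-25 + 0*130 + 0*-272 + 0*191 + 2*-109 + 0*154 = 242
  c_3 = 0*460 + 2*-25 + -5*130 + -3*-272 + 3*191 + 6*-109 + 1*154 = 189
  c_4 = 0*460 + 0*-25 + -2*130 + -1*-272 + 2*191 + 2*-109 + 0*154 = 176
  c_5 = 0*460 + -1*-25 + 0*130 + 0*-272 + 0*191 + 0*-109 + 0*154 = 25
  c_6 = 0*460 + 0*-25 + 0*130 + 0*-272 + 0*191 + -1*-109 + 0*154 = 109
  c_7 = 0*460 + 0*-25 + -3*130 + -2*-272 + 2*191 + 4*-109 + 0*154 = 100
Writing each c_i in base p = 7:
  c_1 = 15 = 1·7^0 + 2·7^1
  c_2 = 242 = 4·7^0 + 6·7^1 + 4·7^2
  c_3 = 189 = 0·7^0 + 6·7^1 + 3·7^2
  c_4 = 176 = 1·7^0 + 4·7^1 + 3·7^2
  c_5 = 25 = 4·7^0 + 3·7^1
  c_6 = 109 = 4·7^0 + 1·7^1 + 2·7^2
  c_7 = 100 = 2·7^0 + 0·7^1 + 2·7^2
λ_0 = (1, 4, 0, 1, 4, 4, 2)
λ_1 = (2, 6, 6, 4, 3, 1, 0)
λ_2 = (0, 4, 3, 3, 0, 2, 2)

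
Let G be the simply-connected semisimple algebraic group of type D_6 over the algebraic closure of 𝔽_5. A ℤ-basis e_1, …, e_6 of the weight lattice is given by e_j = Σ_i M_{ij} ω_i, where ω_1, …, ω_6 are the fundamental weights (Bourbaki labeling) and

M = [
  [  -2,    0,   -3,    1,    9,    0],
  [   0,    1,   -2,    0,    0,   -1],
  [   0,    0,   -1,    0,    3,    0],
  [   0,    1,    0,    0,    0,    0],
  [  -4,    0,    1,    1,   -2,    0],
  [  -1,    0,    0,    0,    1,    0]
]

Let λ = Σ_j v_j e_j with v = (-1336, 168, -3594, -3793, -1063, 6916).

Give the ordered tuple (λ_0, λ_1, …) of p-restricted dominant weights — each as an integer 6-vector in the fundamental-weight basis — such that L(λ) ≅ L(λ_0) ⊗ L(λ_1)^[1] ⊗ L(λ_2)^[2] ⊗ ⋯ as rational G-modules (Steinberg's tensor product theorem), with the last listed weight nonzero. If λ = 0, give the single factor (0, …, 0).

((4, 0, 0, 3, 3, 3), (3, 3, 1, 3, 1, 4), (3, 2, 1, 1, 3, 0), (0, 3, 3, 1, 0, 2))

In the fundamental-weight basis, λ has coordinates c = M·v (v = (-1336, 168, -3594, -3793, -1063, 6916)):
  c_1 = (-2)·(-1336) + (0)·(168) + (-3)·(-3594) + (1)·(-3793) + (9)·(-1063) + (0)·(6916) = 94
  c_2 = (0)·(-1336) + (1)·(168) + (-2)·(-3594) + (0)·(-3793) + (0)·(-1063) + (-1)·(6916) = 440
  c_3 = (0)·(-1336) + (0)·(168) + (-1)·(-3594) + (0)·(-3793) + (3)·(-1063) + (0)·(6916) = 405
  c_4 = (0)·(-1336) + (1)·(168) + (0)·(-3594) + (0)·(-3793) + (0)·(-1063) + (0)·(6916) = 168
  c_5 = (-4)·(-1336) + (0)·(168) + (1)·(-3594) + (1)·(-3793) + (-2)·(-1063) + (0)·(6916) = 83
  c_6 = (-1)·(-1336) + (0)·(168) + (0)·(-3594) + (0)·(-3793) + (1)·(-1063) + (0)·(6916) = 273
Expand coordinatewise in base 5:
  c_1 = 94 = 4·5^0 + 3·5^1 + 3·5^2
  c_2 = 440 = 0·5^0 + 3·5^1 + 2·5^2 + 3·5^3
  c_3 = 405 = 0·5^0 + 1·5^1 + 1·5^2 + 3·5^3
  c_4 = 168 = 3·5^0 + 3·5^1 + 1·5^2 + 1·5^3
  c_5 = 83 = 3·5^0 + 1·5^1 + 3·5^2
  c_6 = 273 = 3·5^0 + 4·5^1 + 0·5^2 + 2·5^3
λ_0 = (4, 0, 0, 3, 3, 3)
λ_1 = (3, 3, 1, 3, 1, 4)
λ_2 = (3, 2, 1, 1, 3, 0)
λ_3 = (0, 3, 3, 1, 0, 2)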